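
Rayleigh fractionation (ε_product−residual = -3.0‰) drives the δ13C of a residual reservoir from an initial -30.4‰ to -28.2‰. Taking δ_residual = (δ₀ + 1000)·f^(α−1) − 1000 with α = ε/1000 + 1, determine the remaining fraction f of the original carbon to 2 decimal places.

α − 1 = ε/1000 = -0.0030
(δ_res + 1000)/(δ₀ + 1000) = (-28.2 + 1000)/(-30.4 + 1000) = 971.8/969.6 = 1.002269
f = 1.002269^(1/-0.0030) = exp(ln(1.002269)/-0.0030) = exp(0.00227/-0.0030)
f = exp(-0.7555) = 0.4698

0.47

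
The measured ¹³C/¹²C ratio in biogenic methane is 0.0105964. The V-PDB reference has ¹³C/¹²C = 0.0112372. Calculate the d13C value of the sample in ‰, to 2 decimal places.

d13C = (R_sample / R_standard − 1) × 1000
R_sample / R_standard = 0.0105964 / 0.0112372 = 0.942975
d13C = (0.942975 − 1) × 1000 = -57.025‰

-57.02‰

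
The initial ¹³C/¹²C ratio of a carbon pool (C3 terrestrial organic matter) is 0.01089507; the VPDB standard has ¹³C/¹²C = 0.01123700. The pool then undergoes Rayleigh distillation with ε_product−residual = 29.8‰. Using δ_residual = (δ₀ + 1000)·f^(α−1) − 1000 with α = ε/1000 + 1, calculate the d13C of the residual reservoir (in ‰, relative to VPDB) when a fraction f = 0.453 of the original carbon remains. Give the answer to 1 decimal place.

-53.0‰

δ₀ = (0.01089507/0.01123700 − 1)×1000 = (0.969571 − 1)×1000 = -30.429‰
α − 1 = ε/1000 = 0.0298
f^(α−1) = 0.453^(0.0298) = 0.976679
δ_res = (-30.429 + 1000) × 0.976679 − 1000 = 946.959 − 1000 = -53.04‰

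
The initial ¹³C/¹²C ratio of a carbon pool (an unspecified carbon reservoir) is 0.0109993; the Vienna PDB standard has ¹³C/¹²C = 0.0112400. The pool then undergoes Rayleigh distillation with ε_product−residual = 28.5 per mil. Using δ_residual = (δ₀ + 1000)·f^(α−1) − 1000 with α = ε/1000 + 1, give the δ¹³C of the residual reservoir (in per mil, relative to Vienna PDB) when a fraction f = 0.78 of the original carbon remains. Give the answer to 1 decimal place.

δ₀ = (0.0109993/0.0112400 − 1)×1000 = (0.978585 − 1)×1000 = -21.415 per mil
α − 1 = ε/1000 = 0.0285
f^(α−1) = 0.78^(0.0285) = 0.992944
δ_res = (-21.415 + 1000) × 0.992944 − 1000 = 971.680 − 1000 = -28.32 per mil

-28.3 per mil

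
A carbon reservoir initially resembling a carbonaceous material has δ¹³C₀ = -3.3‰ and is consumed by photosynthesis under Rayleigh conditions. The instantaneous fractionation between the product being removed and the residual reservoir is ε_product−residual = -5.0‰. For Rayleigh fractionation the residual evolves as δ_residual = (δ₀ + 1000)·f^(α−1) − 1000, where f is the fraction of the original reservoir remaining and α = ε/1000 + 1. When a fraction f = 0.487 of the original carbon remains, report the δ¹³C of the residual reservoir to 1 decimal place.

0.3‰

Rayleigh residual: δ_res = (δ₀ + 1000)·f^(α−1) − 1000
α = ε/1000 + 1 = 0.99500, so α − 1 = -0.00500
f^(α−1) = 0.487^(-0.00500) = 1.003604
δ_res = (-3.3 + 1000) × 1.003604 − 1000 = 1000.292 − 1000 = 0.29‰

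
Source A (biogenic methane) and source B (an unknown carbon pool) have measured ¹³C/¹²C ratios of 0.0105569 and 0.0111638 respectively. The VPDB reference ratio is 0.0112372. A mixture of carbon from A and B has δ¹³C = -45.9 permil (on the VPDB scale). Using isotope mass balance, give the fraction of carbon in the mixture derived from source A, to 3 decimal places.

δ_A = (0.0105569/0.0112372 − 1)×1000 = (0.939460 − 1)×1000 = -60.540 permil
δ_B = (0.0111638/0.0112372 − 1)×1000 = (0.993468 − 1)×1000 = -6.532 permil
f_A = (δ_mix − δ_B)/(δ_A − δ_B) = (-45.9 − (-6.532))/(-60.540 − (-6.532))
f_A = -39.368 / -54.008 = 0.7289

0.729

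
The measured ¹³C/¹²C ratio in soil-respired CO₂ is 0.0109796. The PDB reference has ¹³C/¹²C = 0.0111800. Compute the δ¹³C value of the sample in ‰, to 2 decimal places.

δ¹³C = (R_sample / R_standard − 1) × 1000
R_sample / R_standard = 0.0109796 / 0.0111800 = 0.982075
δ¹³C = (0.982075 − 1) × 1000 = -17.925‰

-17.92‰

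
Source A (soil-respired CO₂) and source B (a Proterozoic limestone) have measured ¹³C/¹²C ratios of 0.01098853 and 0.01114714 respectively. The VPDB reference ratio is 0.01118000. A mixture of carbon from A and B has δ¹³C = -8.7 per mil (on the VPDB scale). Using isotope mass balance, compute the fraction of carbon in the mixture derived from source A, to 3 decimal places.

0.406

δ_A = (0.01098853/0.01118000 − 1)×1000 = (0.982874 − 1)×1000 = -17.126 per mil
δ_B = (0.01114714/0.01118000 − 1)×1000 = (0.997061 − 1)×1000 = -2.939 per mil
f_A = (δ_mix − δ_B)/(δ_A − δ_B) = (-8.7 − (-2.939))/(-17.126 − (-2.939))
f_A = -5.761 / -14.187 = 0.4061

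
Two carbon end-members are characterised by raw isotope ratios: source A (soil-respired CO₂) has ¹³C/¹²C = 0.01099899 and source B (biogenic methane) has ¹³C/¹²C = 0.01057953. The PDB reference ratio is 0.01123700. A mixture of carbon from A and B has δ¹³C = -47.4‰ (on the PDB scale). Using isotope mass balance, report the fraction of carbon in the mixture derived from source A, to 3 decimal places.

δ_A = (0.01099899/0.01123700 − 1)×1000 = (0.978819 − 1)×1000 = -21.181‰
δ_B = (0.01057953/0.01123700 − 1)×1000 = (0.941491 − 1)×1000 = -58.509‰
f_A = (δ_mix − δ_B)/(δ_A − δ_B) = (-47.4 − (-58.509))/(-21.181 − (-58.509))
f_A = 11.109 / 37.328 = 0.2976

0.298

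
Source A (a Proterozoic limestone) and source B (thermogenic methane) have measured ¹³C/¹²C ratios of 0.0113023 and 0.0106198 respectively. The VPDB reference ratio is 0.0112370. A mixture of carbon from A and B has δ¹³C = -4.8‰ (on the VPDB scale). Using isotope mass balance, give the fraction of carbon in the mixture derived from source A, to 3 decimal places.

0.825

δ_A = (0.0113023/0.0112370 − 1)×1000 = (1.005811 − 1)×1000 = 5.811‰
δ_B = (0.0106198/0.0112370 − 1)×1000 = (0.945074 − 1)×1000 = -54.926‰
f_A = (δ_mix − δ_B)/(δ_A − δ_B) = (-4.8 − (-54.926))/(5.811 − (-54.926))
f_A = 50.126 / 60.737 = 0.8253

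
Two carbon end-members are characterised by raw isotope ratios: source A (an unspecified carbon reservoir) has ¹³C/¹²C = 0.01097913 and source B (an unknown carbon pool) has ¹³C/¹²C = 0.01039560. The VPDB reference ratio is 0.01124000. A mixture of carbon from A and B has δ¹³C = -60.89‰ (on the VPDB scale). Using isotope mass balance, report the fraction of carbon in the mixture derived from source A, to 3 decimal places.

0.274

δ_A = (0.01097913/0.01124000 − 1)×1000 = (0.976791 − 1)×1000 = -23.209‰
δ_B = (0.01039560/0.01124000 − 1)×1000 = (0.924875 − 1)×1000 = -75.125‰
f_A = (δ_mix − δ_B)/(δ_A − δ_B) = (-60.89 − (-75.125))/(-23.209 − (-75.125))
f_A = 14.235 / 51.915 = 0.2742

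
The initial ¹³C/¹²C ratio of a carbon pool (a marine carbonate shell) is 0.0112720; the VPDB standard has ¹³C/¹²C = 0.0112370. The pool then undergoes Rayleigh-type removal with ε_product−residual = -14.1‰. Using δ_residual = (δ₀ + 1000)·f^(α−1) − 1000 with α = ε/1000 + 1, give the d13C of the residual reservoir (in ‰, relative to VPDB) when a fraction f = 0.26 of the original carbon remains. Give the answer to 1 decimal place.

δ₀ = (0.0112720/0.0112370 − 1)×1000 = (1.003115 − 1)×1000 = 3.115‰
α − 1 = ε/1000 = -0.0141
f^(α−1) = 0.26^(-0.0141) = 1.019175
δ_res = (3.115 + 1000) × 1.019175 − 1000 = 1022.350 − 1000 = 22.35‰

22.3‰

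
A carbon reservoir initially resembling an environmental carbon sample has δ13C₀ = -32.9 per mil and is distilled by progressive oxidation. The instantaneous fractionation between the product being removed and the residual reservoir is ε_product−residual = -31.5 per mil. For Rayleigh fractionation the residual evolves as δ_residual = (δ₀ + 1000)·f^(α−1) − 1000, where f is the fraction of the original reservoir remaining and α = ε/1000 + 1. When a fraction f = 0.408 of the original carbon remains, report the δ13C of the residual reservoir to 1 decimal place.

-5.2 per mil

Rayleigh residual: δ_res = (δ₀ + 1000)·f^(α−1) − 1000
α = ε/1000 + 1 = 0.96850, so α − 1 = -0.03150
f^(α−1) = 0.408^(-0.03150) = 1.028642
δ_res = (-32.9 + 1000) × 1.028642 − 1000 = 994.800 − 1000 = -5.20 per mil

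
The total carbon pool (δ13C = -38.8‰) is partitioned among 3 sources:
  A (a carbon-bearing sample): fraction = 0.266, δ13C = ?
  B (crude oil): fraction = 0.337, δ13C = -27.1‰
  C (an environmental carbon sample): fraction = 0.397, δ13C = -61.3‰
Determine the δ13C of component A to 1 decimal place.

-20.0‰

Isotope mass balance: δ_bulk = Σ fᵢ·δᵢ.
-38.8 = 0.266×δ_A + 0.337×(-27.1) + 0.397×(-61.3)
0.266·δ_A = -38.8 − (-33.469) = -5.331
δ_A = -5.331 / 0.266 = -20.04‰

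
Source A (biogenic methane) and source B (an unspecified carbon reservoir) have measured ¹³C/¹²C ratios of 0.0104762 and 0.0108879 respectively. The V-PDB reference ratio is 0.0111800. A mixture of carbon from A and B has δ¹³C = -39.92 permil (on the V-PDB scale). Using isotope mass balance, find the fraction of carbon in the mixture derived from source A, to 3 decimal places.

δ_A = (0.0104762/0.0111800 − 1)×1000 = (0.937048 − 1)×1000 = -62.952 permil
δ_B = (0.0108879/0.0111800 − 1)×1000 = (0.973873 − 1)×1000 = -26.127 permil
f_A = (δ_mix − δ_B)/(δ_A − δ_B) = (-39.92 − (-26.127))/(-62.952 − (-26.127))
f_A = -13.793 / -36.825 = 0.3746

0.375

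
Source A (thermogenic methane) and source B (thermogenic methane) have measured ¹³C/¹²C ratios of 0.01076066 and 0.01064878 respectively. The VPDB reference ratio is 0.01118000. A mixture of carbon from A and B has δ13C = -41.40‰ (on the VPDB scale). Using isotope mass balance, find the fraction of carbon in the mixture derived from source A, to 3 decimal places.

δ_A = (0.01076066/0.01118000 − 1)×1000 = (0.962492 − 1)×1000 = -37.508‰
δ_B = (0.01064878/0.01118000 − 1)×1000 = (0.952485 − 1)×1000 = -47.515‰
f_A = (δ_mix − δ_B)/(δ_A − δ_B) = (-41.40 − (-47.515))/(-37.508 − (-47.515))
f_A = 6.115 / 10.007 = 0.6111

0.611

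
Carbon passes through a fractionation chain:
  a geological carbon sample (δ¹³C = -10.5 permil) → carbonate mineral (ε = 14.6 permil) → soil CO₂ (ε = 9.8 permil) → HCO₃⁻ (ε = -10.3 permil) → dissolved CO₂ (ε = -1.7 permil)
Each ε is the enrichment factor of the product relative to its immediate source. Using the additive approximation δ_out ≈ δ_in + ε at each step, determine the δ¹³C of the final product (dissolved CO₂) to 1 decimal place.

1.9 permil

step 1: δ ≈ -10.5 + (14.6) = 4.1 permil
step 2: δ ≈ 4.1 + (9.8) = 13.9 permil
step 3: δ ≈ 13.9 + (-10.3) = 3.6 permil
step 4: δ ≈ 3.6 + (-1.7) = 1.9 permil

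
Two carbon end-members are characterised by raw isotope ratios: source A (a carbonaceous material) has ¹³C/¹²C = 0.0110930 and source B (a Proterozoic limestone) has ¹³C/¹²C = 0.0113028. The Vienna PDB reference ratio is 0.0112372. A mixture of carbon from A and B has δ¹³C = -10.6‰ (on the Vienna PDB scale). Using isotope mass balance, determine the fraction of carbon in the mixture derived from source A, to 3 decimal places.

δ_A = (0.0110930/0.0112372 − 1)×1000 = (0.987168 − 1)×1000 = -12.832‰
δ_B = (0.0113028/0.0112372 − 1)×1000 = (1.005838 − 1)×1000 = 5.838‰
f_A = (δ_mix − δ_B)/(δ_A − δ_B) = (-10.6 − (5.838))/(-12.832 − (5.838))
f_A = -16.438 / -18.670 = 0.8804

0.880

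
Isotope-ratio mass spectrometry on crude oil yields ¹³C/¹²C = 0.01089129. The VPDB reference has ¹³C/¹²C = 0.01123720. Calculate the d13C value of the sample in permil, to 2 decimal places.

d13C = (R_sample / R_standard − 1) × 1000
R_sample / R_standard = 0.01089129 / 0.01123720 = 0.969217
d13C = (0.969217 − 1) × 1000 = -30.783 permil

-30.78 permil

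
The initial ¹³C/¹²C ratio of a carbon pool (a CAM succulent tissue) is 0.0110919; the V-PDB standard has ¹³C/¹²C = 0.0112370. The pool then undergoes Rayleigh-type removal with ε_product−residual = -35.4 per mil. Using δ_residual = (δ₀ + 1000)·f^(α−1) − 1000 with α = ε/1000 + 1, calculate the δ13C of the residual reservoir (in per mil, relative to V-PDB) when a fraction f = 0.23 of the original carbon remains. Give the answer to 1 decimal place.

39.8 per mil

δ₀ = (0.0110919/0.0112370 − 1)×1000 = (0.987087 − 1)×1000 = -12.913 per mil
α − 1 = ε/1000 = -0.0354
f^(α−1) = 0.23^(-0.0354) = 1.053404
δ_res = (-12.913 + 1000) × 1.053404 − 1000 = 1039.801 − 1000 = 39.80 per mil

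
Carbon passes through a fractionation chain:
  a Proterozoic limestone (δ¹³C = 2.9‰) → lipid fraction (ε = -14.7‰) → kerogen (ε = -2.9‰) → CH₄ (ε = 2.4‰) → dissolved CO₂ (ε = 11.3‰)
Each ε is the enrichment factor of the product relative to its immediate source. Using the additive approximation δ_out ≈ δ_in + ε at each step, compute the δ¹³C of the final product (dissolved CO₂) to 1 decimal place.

step 1: δ ≈ 2.9 + (-14.7) = -11.8‰
step 2: δ ≈ -11.8 + (-2.9) = -14.7‰
step 3: δ ≈ -14.7 + (2.4) = -12.3‰
step 4: δ ≈ -12.3 + (11.3) = -1.0‰

-1.0‰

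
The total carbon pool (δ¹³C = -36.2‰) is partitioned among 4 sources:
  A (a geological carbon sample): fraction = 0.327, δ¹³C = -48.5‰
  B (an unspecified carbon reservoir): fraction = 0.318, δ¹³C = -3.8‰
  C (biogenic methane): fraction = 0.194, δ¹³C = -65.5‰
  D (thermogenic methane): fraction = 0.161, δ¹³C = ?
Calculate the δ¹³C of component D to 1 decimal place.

Isotope mass balance: δ_bulk = Σ fᵢ·δᵢ.
-36.2 = 0.327×(-48.5) + 0.318×(-3.8) + 0.194×(-65.5) + 0.161×δ_D
0.161·δ_D = -36.2 − (-29.775) = -6.425
δ_D = -6.425 / 0.161 = -39.91‰

-39.9‰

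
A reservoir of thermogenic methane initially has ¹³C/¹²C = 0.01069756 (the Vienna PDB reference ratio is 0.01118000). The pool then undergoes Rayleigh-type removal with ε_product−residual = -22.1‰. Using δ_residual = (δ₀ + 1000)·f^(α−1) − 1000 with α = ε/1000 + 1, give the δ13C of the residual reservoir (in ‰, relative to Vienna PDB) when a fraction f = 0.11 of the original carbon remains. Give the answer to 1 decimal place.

4.7‰

δ₀ = (0.01069756/0.01118000 − 1)×1000 = (0.956848 − 1)×1000 = -43.152‰
α − 1 = ε/1000 = -0.0221
f^(α−1) = 0.11^(-0.0221) = 1.049990
δ_res = (-43.152 + 1000) × 1.049990 − 1000 = 1004.681 − 1000 = 4.68‰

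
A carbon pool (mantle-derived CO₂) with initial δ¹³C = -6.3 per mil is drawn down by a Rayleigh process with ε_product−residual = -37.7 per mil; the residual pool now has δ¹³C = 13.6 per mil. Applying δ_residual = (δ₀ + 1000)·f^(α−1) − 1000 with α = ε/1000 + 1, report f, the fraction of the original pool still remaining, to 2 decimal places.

0.59

α − 1 = ε/1000 = -0.0377
(δ_res + 1000)/(δ₀ + 1000) = (13.6 + 1000)/(-6.3 + 1000) = 1013.6/993.7 = 1.020026
f = 1.020026^(1/-0.0377) = exp(ln(1.020026)/-0.0377) = exp(0.01983/-0.0377)
f = exp(-0.5259) = 0.5910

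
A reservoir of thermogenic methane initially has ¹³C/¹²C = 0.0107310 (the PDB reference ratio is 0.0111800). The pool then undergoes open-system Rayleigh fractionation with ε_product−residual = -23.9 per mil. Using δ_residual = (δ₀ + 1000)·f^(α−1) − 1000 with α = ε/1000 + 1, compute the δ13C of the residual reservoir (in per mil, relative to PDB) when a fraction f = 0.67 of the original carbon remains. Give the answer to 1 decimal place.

-30.9 per mil

δ₀ = (0.0107310/0.0111800 − 1)×1000 = (0.959839 − 1)×1000 = -40.161 per mil
α − 1 = ε/1000 = -0.0239
f^(α−1) = 0.67^(-0.0239) = 1.009617
δ_res = (-40.161 + 1000) × 1.009617 − 1000 = 969.070 − 1000 = -30.93 per mil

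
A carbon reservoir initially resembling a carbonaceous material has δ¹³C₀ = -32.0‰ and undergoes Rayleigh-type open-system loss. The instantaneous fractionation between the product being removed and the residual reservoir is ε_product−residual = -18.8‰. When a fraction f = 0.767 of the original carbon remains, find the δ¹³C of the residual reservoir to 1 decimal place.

-27.2‰

Rayleigh residual: δ_res = (δ₀ + 1000)·f^(α−1) − 1000
α = ε/1000 + 1 = 0.98120, so α − 1 = -0.01880
f^(α−1) = 0.767^(-0.01880) = 1.005000
δ_res = (-32.0 + 1000) × 1.005000 − 1000 = 972.840 − 1000 = -27.16‰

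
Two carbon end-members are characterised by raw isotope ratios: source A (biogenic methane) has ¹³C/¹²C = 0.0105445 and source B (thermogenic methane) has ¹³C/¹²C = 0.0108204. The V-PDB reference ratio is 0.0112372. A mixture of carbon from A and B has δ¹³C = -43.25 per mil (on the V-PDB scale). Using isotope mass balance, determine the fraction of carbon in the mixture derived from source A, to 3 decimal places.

δ_A = (0.0105445/0.0112372 − 1)×1000 = (0.938357 − 1)×1000 = -61.643 per mil
δ_B = (0.0108204/0.0112372 − 1)×1000 = (0.962909 − 1)×1000 = -37.091 per mil
f_A = (δ_mix − δ_B)/(δ_A − δ_B) = (-43.25 − (-37.091))/(-61.643 − (-37.091))
f_A = -6.159 / -24.552 = 0.2508

0.251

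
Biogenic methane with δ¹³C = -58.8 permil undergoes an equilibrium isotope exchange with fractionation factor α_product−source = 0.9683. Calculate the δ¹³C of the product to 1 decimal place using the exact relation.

δ_product = (δ_source + 1000)·α − 1000
δ_product = (-58.8 + 1000) × 0.9683 − 1000
δ_product = 911.364 − 1000 = -88.64 permil

-88.6 permil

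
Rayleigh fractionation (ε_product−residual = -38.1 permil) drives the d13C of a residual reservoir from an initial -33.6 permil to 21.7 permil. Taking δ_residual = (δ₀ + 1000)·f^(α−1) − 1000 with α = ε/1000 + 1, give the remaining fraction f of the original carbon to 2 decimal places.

0.23

α − 1 = ε/1000 = -0.0381
(δ_res + 1000)/(δ₀ + 1000) = (21.7 + 1000)/(-33.6 + 1000) = 1021.7/966.4 = 1.057223
f = 1.057223^(1/-0.0381) = exp(ln(1.057223)/-0.0381) = exp(0.05565/-0.0381)
f = exp(-1.4605) = 0.2321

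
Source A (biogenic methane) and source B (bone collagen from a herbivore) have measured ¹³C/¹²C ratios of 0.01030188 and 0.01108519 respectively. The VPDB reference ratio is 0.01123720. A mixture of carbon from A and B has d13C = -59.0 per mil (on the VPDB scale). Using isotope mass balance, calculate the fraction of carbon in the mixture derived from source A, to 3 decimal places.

0.652

δ_A = (0.01030188/0.01123720 − 1)×1000 = (0.916766 − 1)×1000 = -83.234 per mil
δ_B = (0.01108519/0.01123720 − 1)×1000 = (0.986473 − 1)×1000 = -13.527 per mil
f_A = (δ_mix − δ_B)/(δ_A − δ_B) = (-59.0 − (-13.527))/(-83.234 − (-13.527))
f_A = -45.473 / -69.707 = 0.6523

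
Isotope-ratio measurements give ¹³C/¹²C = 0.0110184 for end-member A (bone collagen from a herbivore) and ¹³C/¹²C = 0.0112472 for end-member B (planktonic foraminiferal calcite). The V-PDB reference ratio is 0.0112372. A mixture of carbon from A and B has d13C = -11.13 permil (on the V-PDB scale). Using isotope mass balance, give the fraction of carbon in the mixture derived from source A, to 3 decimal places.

δ_A = (0.0110184/0.0112372 − 1)×1000 = (0.980529 − 1)×1000 = -19.471 permil
δ_B = (0.0112472/0.0112372 − 1)×1000 = (1.000890 − 1)×1000 = 0.890 permil
f_A = (δ_mix − δ_B)/(δ_A − δ_B) = (-11.13 − (0.890))/(-19.471 − (0.890))
f_A = -12.020 / -20.361 = 0.5903

0.590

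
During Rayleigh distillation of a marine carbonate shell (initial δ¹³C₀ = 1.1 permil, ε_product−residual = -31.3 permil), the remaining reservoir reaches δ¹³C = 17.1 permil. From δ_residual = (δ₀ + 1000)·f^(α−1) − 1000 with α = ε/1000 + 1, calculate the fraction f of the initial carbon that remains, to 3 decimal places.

0.603

α − 1 = ε/1000 = -0.0313
(δ_res + 1000)/(δ₀ + 1000) = (17.1 + 1000)/(1.1 + 1000) = 1017.1/1001.1 = 1.015982
f = 1.015982^(1/-0.0313) = exp(ln(1.015982)/-0.0313) = exp(0.01586/-0.0313)
f = exp(-0.5066) = 0.6026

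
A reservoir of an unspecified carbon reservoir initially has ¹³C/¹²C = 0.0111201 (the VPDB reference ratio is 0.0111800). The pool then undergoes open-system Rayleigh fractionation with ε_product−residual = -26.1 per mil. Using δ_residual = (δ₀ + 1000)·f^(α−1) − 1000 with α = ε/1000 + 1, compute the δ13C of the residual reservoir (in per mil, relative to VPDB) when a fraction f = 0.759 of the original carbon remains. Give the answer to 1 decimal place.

δ₀ = (0.0111201/0.0111800 − 1)×1000 = (0.994642 − 1)×1000 = -5.358 per mil
α − 1 = ε/1000 = -0.0261
f^(α−1) = 0.759^(-0.0261) = 1.007223
δ_res = (-5.358 + 1000) × 1.007223 − 1000 = 1001.827 − 1000 = 1.83 per mil

1.8 per mil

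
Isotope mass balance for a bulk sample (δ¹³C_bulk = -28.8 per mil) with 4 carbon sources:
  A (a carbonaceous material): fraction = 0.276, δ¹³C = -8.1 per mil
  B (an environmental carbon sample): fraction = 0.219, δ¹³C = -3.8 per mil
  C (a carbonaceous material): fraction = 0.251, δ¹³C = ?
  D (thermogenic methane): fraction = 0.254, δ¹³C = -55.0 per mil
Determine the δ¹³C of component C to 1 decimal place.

Isotope mass balance: δ_bulk = Σ fᵢ·δᵢ.
-28.8 = 0.276×(-8.1) + 0.219×(-3.8) + 0.251×δ_C + 0.254×(-55.0)
0.251·δ_C = -28.8 − (-17.038) = -11.762
δ_C = -11.762 / 0.251 = -46.86 per mil

-46.9 per mil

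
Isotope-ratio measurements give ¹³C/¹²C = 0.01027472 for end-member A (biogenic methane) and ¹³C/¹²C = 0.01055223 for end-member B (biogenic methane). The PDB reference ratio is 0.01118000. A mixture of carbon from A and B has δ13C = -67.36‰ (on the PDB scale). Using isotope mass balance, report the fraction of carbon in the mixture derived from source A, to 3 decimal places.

δ_A = (0.01027472/0.01118000 − 1)×1000 = (0.919027 − 1)×1000 = -80.973‰
δ_B = (0.01055223/0.01118000 − 1)×1000 = (0.943849 − 1)×1000 = -56.151‰
f_A = (δ_mix − δ_B)/(δ_A − δ_B) = (-67.36 − (-56.151))/(-80.973 − (-56.151))
f_A = -11.209 / -24.822 = 0.4516

0.452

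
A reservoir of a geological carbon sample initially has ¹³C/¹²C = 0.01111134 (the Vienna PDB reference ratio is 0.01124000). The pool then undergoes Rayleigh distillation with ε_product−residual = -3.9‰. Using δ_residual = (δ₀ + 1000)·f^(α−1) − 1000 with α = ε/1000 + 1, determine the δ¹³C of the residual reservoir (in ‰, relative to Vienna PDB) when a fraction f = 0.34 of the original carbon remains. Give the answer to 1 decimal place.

-7.3‰

δ₀ = (0.01111134/0.01124000 − 1)×1000 = (0.988553 − 1)×1000 = -11.447‰
α − 1 = ε/1000 = -0.0039
f^(α−1) = 0.34^(-0.0039) = 1.004216
δ_res = (-11.447 + 1000) × 1.004216 − 1000 = 992.721 − 1000 = -7.28‰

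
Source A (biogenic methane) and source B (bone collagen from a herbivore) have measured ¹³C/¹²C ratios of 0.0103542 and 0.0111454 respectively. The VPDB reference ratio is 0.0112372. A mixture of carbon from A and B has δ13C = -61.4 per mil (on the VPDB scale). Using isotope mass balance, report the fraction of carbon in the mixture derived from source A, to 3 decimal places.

0.756

δ_A = (0.0103542/0.0112372 − 1)×1000 = (0.921422 − 1)×1000 = -78.578 per mil
δ_B = (0.0111454/0.0112372 − 1)×1000 = (0.991831 − 1)×1000 = -8.169 per mil
f_A = (δ_mix − δ_B)/(δ_A − δ_B) = (-61.4 − (-8.169))/(-78.578 − (-8.169))
f_A = -53.231 / -70.409 = 0.7560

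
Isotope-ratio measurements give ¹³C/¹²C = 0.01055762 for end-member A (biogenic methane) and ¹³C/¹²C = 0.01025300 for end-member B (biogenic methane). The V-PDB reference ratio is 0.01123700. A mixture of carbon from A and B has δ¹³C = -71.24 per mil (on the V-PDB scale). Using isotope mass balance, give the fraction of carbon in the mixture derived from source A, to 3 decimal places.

0.602

δ_A = (0.01055762/0.01123700 − 1)×1000 = (0.939541 − 1)×1000 = -60.459 per mil
δ_B = (0.01025300/0.01123700 − 1)×1000 = (0.912432 − 1)×1000 = -87.568 per mil
f_A = (δ_mix − δ_B)/(δ_A − δ_B) = (-71.24 − (-87.568))/(-60.459 − (-87.568))
f_A = 16.328 / 27.109 = 0.6023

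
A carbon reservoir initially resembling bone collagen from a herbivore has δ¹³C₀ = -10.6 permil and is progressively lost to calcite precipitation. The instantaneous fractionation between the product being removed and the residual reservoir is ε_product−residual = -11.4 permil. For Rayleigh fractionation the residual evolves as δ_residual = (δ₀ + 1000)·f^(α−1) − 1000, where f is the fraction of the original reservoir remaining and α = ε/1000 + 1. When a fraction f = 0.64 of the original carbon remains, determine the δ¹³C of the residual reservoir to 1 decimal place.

Rayleigh residual: δ_res = (δ₀ + 1000)·f^(α−1) − 1000
α = ε/1000 + 1 = 0.98860, so α − 1 = -0.01140
f^(α−1) = 0.64^(-0.01140) = 1.005101
δ_res = (-10.6 + 1000) × 1.005101 − 1000 = 994.447 − 1000 = -5.55 permil

-5.6 permil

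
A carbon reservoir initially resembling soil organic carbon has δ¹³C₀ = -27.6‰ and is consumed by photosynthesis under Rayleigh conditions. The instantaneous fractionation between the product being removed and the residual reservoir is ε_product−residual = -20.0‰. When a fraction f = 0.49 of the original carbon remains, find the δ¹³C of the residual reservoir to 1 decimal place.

-13.6‰

Rayleigh residual: δ_res = (δ₀ + 1000)·f^(α−1) − 1000
α = ε/1000 + 1 = 0.98000, so α − 1 = -0.02000
f^(α−1) = 0.49^(-0.02000) = 1.014369
δ_res = (-27.6 + 1000) × 1.014369 − 1000 = 986.373 − 1000 = -13.63‰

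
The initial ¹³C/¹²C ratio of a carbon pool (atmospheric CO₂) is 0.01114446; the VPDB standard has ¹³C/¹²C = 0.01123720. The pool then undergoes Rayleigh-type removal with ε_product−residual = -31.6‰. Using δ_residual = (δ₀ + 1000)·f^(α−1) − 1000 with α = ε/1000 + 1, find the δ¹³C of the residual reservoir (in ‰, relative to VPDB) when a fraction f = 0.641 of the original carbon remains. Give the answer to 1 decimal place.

δ₀ = (0.01114446/0.01123720 − 1)×1000 = (0.991747 − 1)×1000 = -8.253‰
α − 1 = ε/1000 = -0.0316
f^(α−1) = 0.641^(-0.0316) = 1.014153
δ_res = (-8.253 + 1000) × 1.014153 − 1000 = 1005.783 − 1000 = 5.78‰

5.8‰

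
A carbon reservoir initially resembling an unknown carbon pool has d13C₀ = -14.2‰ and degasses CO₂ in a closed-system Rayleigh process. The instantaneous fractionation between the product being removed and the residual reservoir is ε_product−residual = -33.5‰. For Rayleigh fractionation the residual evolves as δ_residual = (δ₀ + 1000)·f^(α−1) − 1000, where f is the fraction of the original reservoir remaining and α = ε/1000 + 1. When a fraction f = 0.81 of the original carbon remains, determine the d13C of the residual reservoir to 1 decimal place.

Rayleigh residual: δ_res = (δ₀ + 1000)·f^(α−1) − 1000
α = ε/1000 + 1 = 0.96650, so α − 1 = -0.03350
f^(α−1) = 0.81^(-0.03350) = 1.007084
δ_res = (-14.2 + 1000) × 1.007084 − 1000 = 992.784 − 1000 = -7.22‰

-7.2‰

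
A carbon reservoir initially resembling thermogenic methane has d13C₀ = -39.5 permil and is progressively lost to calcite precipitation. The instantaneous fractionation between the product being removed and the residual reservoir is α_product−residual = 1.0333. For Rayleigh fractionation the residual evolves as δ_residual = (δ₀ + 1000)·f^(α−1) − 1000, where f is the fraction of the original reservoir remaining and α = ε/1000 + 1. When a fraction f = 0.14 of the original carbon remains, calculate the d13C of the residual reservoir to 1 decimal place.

Rayleigh residual: δ_res = (δ₀ + 1000)·f^(α−1) − 1000
α − 1 = 0.03330
f^(α−1) = 0.14^(0.03330) = 0.936626
δ_res = (-39.5 + 1000) × 0.936626 − 1000 = 899.629 − 1000 = -100.37 permil

-100.4 permil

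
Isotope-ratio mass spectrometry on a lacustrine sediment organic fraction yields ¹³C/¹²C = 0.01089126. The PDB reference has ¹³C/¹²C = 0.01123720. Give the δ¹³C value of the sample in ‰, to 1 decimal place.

δ¹³C = (R_sample / R_standard − 1) × 1000
R_sample / R_standard = 0.01089126 / 0.01123720 = 0.969215
δ¹³C = (0.969215 − 1) × 1000 = -30.79‰

-30.8‰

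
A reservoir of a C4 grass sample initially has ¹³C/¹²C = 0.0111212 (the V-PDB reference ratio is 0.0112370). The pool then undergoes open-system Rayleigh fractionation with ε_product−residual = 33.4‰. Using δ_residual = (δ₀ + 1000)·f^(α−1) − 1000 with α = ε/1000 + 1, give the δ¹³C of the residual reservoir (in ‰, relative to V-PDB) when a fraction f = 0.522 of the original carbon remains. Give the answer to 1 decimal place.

δ₀ = (0.0111212/0.0112370 − 1)×1000 = (0.989695 − 1)×1000 = -10.305‰
α − 1 = ε/1000 = 0.0334
f^(α−1) = 0.522^(0.0334) = 0.978521
δ_res = (-10.305 + 1000) × 0.978521 − 1000 = 968.437 − 1000 = -31.56‰

-31.6‰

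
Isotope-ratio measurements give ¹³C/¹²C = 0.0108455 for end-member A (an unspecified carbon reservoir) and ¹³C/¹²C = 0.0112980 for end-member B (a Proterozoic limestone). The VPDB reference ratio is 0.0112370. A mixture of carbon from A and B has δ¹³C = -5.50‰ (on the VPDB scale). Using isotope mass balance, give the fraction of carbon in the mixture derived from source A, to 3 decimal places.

0.271

δ_A = (0.0108455/0.0112370 − 1)×1000 = (0.965160 − 1)×1000 = -34.840‰
δ_B = (0.0112980/0.0112370 − 1)×1000 = (1.005428 − 1)×1000 = 5.428‰
f_A = (δ_mix − δ_B)/(δ_A − δ_B) = (-5.50 − (5.428))/(-34.840 − (5.428))
f_A = -10.928 / -40.269 = 0.2714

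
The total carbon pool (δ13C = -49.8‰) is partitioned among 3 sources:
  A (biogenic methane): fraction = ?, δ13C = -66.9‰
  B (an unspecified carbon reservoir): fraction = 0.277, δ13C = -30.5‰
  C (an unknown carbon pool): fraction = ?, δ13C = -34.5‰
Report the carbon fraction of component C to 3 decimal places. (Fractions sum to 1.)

0.217

Let f_C and f_A be the unknown fractions; fractions sum to 1 so f_C + f_A = 0.723.
Mass balance: Σ fᵢ·δᵢ = δ_bulk ⇒ f_C·(-34.5) + f_A·(-66.9) = -49.8 − (-8.449) = -41.351
Substitute f_A = 0.723 − f_C:
f_C·(-34.5 − -66.9) = -41.351 − 0.723×(-66.9) = 7.017
f_C = 7.017 / 32.4 = 0.2166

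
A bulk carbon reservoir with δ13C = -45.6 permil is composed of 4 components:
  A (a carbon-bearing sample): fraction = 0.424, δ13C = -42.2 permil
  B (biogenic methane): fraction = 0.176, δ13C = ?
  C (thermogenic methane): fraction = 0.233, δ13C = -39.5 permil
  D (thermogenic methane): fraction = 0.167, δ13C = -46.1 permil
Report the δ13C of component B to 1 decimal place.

Isotope mass balance: δ_bulk = Σ fᵢ·δᵢ.
-45.6 = 0.424×(-42.2) + 0.176×δ_B + 0.233×(-39.5) + 0.167×(-46.1)
0.176·δ_B = -45.6 − (-34.795) = -10.805
δ_B = -10.805 / 0.176 = -61.39 permil

-61.4 permil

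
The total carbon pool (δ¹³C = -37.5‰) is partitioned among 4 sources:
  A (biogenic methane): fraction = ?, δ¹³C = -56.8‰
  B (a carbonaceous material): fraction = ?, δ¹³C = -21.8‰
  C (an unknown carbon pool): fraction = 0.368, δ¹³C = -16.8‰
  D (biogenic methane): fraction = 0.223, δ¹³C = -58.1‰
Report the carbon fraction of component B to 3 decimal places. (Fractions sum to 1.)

Let f_B and f_A be the unknown fractions; fractions sum to 1 so f_B + f_A = 0.409.
Mass balance: Σ fᵢ·δᵢ = δ_bulk ⇒ f_B·(-21.8) + f_A·(-56.8) = -37.5 − (-19.139) = -18.361
Substitute f_A = 0.409 − f_B:
f_B·(-21.8 − -56.8) = -18.361 − 0.409×(-56.8) = 4.870
f_B = 4.870 / 35.0 = 0.1391

0.139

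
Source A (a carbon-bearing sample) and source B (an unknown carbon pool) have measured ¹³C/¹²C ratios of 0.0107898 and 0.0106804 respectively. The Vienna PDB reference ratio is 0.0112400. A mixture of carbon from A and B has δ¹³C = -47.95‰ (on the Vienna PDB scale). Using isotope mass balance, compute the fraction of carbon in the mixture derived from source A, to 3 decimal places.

δ_A = (0.0107898/0.0112400 − 1)×1000 = (0.959947 − 1)×1000 = -40.053‰
δ_B = (0.0106804/0.0112400 − 1)×1000 = (0.950214 − 1)×1000 = -49.786‰
f_A = (δ_mix − δ_B)/(δ_A − δ_B) = (-47.95 − (-49.786))/(-40.053 − (-49.786))
f_A = 1.836 / 9.733 = 0.1887

0.189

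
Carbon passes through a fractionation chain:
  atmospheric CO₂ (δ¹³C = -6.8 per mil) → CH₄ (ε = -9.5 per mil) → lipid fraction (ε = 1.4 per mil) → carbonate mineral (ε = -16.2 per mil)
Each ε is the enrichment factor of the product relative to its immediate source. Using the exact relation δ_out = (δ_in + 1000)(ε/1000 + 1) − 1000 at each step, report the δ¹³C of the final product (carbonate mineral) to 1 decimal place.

step 1: δ = (-6.80 + 1000)·(-9.5/1000 + 1) − 1000 = -16.24 per mil
step 2: δ = (-16.24 + 1000)·(1.4/1000 + 1) − 1000 = -14.86 per mil
step 3: δ = (-14.86 + 1000)·(-16.2/1000 + 1) − 1000 = -30.82 per mil

-30.8 per mil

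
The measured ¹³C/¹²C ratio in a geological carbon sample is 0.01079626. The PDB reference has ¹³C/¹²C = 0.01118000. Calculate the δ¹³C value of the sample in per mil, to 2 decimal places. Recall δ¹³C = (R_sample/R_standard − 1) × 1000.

-34.32 per mil

δ¹³C = (R_sample / R_standard − 1) × 1000
R_sample / R_standard = 0.01079626 / 0.01118000 = 0.965676
δ¹³C = (0.965676 − 1) × 1000 = -34.324 per mil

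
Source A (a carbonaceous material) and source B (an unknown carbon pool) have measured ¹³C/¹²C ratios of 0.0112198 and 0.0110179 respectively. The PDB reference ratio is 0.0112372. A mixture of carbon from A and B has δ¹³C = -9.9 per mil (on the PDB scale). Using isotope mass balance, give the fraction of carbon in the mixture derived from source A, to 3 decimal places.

0.535

δ_A = (0.0112198/0.0112372 − 1)×1000 = (0.998452 − 1)×1000 = -1.548 per mil
δ_B = (0.0110179/0.0112372 − 1)×1000 = (0.980484 − 1)×1000 = -19.516 per mil
f_A = (δ_mix − δ_B)/(δ_A − δ_B) = (-9.9 − (-19.516))/(-1.548 − (-19.516))
f_A = 9.616 / 17.967 = 0.5352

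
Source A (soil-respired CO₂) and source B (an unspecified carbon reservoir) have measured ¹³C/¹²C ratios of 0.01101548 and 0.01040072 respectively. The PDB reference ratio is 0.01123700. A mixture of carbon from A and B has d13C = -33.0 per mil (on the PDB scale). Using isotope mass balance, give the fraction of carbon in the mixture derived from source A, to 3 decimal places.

0.757

δ_A = (0.01101548/0.01123700 − 1)×1000 = (0.980287 − 1)×1000 = -19.713 per mil
δ_B = (0.01040072/0.01123700 − 1)×1000 = (0.925578 − 1)×1000 = -74.422 per mil
f_A = (δ_mix − δ_B)/(δ_A − δ_B) = (-33.0 − (-74.422))/(-19.713 − (-74.422))
f_A = 41.422 / 54.709 = 0.7571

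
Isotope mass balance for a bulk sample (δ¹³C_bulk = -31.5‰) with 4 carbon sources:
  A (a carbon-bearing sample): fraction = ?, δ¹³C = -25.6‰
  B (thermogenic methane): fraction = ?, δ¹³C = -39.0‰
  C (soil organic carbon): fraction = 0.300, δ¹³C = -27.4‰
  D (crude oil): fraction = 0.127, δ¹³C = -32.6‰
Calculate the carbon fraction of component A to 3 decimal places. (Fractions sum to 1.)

0.239

Let f_A and f_B be the unknown fractions; fractions sum to 1 so f_A + f_B = 0.573.
Mass balance: Σ fᵢ·δᵢ = δ_bulk ⇒ f_A·(-25.6) + f_B·(-39.0) = -31.5 − (-12.360) = -19.140
Substitute f_B = 0.573 − f_A:
f_A·(-25.6 − -39.0) = -19.140 − 0.573×(-39.0) = 3.207
f_A = 3.207 / 13.4 = 0.2393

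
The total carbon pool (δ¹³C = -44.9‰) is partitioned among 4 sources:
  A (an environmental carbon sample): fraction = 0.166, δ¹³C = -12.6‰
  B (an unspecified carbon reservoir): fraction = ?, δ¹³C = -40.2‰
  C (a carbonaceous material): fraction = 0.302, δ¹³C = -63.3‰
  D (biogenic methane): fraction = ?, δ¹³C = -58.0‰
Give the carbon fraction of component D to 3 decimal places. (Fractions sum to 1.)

Let f_D and f_B be the unknown fractions; fractions sum to 1 so f_D + f_B = 0.532.
Mass balance: Σ fᵢ·δᵢ = δ_bulk ⇒ f_D·(-58.0) + f_B·(-40.2) = -44.9 − (-21.208) = -23.692
Substitute f_B = 0.532 − f_D:
f_D·(-58.0 − -40.2) = -23.692 − 0.532×(-40.2) = -2.305
f_D = -2.305 / -17.8 = 0.1295

0.130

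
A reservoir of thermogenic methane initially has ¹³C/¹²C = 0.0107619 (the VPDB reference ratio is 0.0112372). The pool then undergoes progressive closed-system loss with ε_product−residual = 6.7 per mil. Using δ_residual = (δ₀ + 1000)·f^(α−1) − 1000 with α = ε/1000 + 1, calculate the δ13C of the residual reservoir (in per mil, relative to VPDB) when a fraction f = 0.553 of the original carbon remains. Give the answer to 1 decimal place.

δ₀ = (0.0107619/0.0112372 − 1)×1000 = (0.957703 − 1)×1000 = -42.297 per mil
α − 1 = ε/1000 = 0.0067
f^(α−1) = 0.553^(0.0067) = 0.996039
δ_res = (-42.297 + 1000) × 0.996039 − 1000 = 953.909 − 1000 = -46.09 per mil

-46.1 per mil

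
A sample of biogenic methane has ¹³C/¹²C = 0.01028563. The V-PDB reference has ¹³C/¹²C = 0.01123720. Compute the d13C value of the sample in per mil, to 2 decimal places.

d13C = (R_sample / R_standard − 1) × 1000
R_sample / R_standard = 0.01028563 / 0.01123720 = 0.915320
d13C = (0.915320 − 1) × 1000 = -84.680 per mil

-84.68 per mil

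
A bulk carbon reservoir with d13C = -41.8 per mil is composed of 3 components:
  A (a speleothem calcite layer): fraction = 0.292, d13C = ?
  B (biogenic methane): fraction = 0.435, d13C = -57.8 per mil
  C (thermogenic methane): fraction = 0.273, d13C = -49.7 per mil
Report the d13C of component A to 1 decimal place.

-10.6 per mil

Isotope mass balance: δ_bulk = Σ fᵢ·δᵢ.
-41.8 = 0.292×δ_A + 0.435×(-57.8) + 0.273×(-49.7)
0.292·δ_A = -41.8 − (-38.711) = -3.089
δ_A = -3.089 / 0.292 = -10.58 per mil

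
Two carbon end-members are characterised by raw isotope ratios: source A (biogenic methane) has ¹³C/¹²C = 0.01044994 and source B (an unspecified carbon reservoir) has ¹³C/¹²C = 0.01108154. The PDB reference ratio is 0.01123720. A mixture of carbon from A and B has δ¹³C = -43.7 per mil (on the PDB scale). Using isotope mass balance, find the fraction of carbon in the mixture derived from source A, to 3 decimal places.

δ_A = (0.01044994/0.01123720 − 1)×1000 = (0.929942 − 1)×1000 = -70.058 per mil
δ_B = (0.01108154/0.01123720 − 1)×1000 = (0.986148 − 1)×1000 = -13.852 per mil
f_A = (δ_mix − δ_B)/(δ_A − δ_B) = (-43.7 − (-13.852))/(-70.058 − (-13.852))
f_A = -29.848 / -56.206 = 0.5310

0.531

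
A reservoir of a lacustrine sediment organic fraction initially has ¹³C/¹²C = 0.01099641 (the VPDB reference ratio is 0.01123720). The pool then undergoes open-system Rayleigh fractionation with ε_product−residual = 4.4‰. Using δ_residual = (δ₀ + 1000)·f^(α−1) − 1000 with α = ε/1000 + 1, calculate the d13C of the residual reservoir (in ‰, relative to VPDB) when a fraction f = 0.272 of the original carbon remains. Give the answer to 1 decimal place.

δ₀ = (0.01099641/0.01123720 − 1)×1000 = (0.978572 − 1)×1000 = -21.428‰
α − 1 = ε/1000 = 0.0044
f^(α−1) = 0.272^(0.0044) = 0.994288
δ_res = (-21.428 + 1000) × 0.994288 − 1000 = 972.982 − 1000 = -27.02‰

-27.0‰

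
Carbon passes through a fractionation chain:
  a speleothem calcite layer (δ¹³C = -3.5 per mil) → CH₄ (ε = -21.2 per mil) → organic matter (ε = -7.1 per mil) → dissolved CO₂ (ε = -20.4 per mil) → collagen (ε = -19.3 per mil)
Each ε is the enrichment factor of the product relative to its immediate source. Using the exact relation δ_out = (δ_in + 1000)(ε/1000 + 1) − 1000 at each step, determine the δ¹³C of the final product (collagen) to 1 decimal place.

step 1: δ = (-3.50 + 1000)·(-21.2/1000 + 1) − 1000 = -24.63 per mil
step 2: δ = (-24.63 + 1000)·(-7.1/1000 + 1) − 1000 = -31.55 per mil
step 3: δ = (-31.55 + 1000)·(-20.4/1000 + 1) − 1000 = -51.31 per mil
step 4: δ = (-51.31 + 1000)·(-19.3/1000 + 1) − 1000 = -69.62 per mil

-69.6 per mil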